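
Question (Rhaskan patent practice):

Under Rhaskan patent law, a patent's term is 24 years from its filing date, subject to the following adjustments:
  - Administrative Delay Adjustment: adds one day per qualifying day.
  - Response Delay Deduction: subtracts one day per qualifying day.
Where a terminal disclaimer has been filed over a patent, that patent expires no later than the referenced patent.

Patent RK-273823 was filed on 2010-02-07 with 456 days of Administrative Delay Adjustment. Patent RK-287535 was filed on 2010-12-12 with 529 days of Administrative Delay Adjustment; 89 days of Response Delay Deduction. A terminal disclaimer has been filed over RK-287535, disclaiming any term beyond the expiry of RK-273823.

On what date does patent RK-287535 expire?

May 9, 2035

Natural term of RK-287535:
  Base: filing + 24 years → 12 December 2034.
  Administrative Delay Adjustment: +529 days → 24 May 2036.
  Response Delay Deduction: −89 days → 25 February 2036.
Expiry of referenced patent RK-273823:
  Base: filing + 24 years → 7 February 2034.
  Administrative Delay Adjustment: +456 days → 9 May 2035.
Terminal disclaimer: RK-287535 expires on the earlier of 25 February 2036 and 9 May 2035.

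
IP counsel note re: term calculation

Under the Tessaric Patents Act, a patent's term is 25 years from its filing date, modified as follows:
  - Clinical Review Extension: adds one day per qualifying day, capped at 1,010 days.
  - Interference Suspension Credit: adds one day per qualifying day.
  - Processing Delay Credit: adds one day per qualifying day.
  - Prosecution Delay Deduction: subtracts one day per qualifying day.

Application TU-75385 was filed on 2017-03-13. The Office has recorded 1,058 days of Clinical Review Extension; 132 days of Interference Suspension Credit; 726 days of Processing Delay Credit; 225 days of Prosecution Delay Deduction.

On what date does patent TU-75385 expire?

2046-09-11

Base term: filing date + 25 years → 13 March 2042.
Clinical Review Extension: 1058 days claimed exceeds the 1010-day cap, so +1010 days → 17 December 2044.
Interference Suspension Credit: +132 days → 28 April 2045.
Processing Delay Credit: +726 days → 24 April 2047.
Prosecution Delay Deduction: −225 days → 11 September 2046.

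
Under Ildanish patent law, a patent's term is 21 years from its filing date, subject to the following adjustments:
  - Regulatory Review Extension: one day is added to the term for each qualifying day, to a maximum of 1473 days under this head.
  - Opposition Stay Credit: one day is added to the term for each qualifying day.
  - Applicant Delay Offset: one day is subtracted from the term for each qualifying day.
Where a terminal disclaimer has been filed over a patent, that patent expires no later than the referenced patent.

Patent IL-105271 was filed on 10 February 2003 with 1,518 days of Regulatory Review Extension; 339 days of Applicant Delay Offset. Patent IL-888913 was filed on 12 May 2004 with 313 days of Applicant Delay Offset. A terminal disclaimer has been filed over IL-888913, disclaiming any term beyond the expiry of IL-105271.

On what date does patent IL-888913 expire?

July 3, 2024

Natural term of IL-888913:
  Base: filing + 21 years → 12 May 2025.
  Applicant Delay Offset: −313 days → 3 July 2024.
Expiry of referenced patent IL-105271:
  Base: filing + 21 years → 10 February 2024.
  Regulatory Review Extension: 1518 days claimed exceeds the 1473-day cap, so +1473 days → 22 February 2028.
  Applicant Delay Offset: −339 days → 20 March 2027.
Terminal disclaimer: IL-888913 expires on the earlier of 3 July 2024 and 20 March 2027.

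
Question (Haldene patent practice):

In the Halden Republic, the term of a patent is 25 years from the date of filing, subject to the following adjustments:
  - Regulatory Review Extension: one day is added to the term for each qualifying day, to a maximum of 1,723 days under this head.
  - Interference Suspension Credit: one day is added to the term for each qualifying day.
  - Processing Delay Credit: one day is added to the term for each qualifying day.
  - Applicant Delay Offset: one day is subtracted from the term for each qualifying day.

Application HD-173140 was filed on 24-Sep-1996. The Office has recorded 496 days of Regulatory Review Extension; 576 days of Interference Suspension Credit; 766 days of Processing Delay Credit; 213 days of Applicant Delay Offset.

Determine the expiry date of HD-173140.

2026-03-07

Base term: filing date + 25 years → 24 September 2021.
Regulatory Review Extension: 496 days (within the 1723-day cap) → +496 days → 2 February 2023.
Interference Suspension Credit: +576 days → 31 August 2024.
Processing Delay Credit: +766 days → 6 October 2026.
Applicant Delay Offset: −213 days → 7 March 2026.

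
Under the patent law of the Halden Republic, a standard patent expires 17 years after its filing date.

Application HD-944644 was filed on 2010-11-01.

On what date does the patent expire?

November 1, 2027

Filing date + 17 years → 1 November 2027.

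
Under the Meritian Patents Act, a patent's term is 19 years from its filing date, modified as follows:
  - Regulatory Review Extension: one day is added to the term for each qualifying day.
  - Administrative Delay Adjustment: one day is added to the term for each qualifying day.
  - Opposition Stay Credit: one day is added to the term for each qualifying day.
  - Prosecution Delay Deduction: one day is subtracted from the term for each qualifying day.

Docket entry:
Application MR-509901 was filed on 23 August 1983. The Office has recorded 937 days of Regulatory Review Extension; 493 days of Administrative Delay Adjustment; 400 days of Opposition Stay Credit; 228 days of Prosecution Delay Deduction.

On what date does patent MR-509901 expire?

Base term: filing date + 19 years → 23 August 2002.
Regulatory Review Extension: +937 days → 17 March 2005.
Administrative Delay Adjustment: +493 days → 23 July 2006.
Opposition Stay Credit: +400 days → 27 August 2007.
Prosecution Delay Deduction: −228 days → 11 January 2007.

2007-01-11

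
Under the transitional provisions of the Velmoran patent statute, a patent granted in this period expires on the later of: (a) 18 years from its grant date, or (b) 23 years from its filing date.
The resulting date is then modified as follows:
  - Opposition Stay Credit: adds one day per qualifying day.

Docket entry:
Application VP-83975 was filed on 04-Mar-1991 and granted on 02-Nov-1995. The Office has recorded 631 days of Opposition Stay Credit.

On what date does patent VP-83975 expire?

(a) grant + 18 years → 2 November 2013.
(b) filing + 23 years → 4 March 2014.
Later of the two: 4 March 2014.
Opposition Stay Credit: +631 days → 25 November 2015.

2015-11-25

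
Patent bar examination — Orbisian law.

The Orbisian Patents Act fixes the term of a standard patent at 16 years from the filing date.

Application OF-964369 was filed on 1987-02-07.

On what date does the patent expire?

February 7, 2003

Filing date + 16 years → 7 February 2003.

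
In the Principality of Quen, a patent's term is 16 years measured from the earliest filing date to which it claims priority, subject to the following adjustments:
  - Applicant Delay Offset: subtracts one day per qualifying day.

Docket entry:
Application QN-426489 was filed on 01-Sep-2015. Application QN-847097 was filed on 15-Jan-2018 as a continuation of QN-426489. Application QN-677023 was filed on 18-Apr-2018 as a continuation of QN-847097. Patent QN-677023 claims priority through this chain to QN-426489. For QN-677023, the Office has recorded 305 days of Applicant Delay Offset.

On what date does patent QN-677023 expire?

October 31, 2030

Earliest priority filing: 1 September 2015.
Base term: 1 September 2015 + 16 years → 1 September 2031.
Applicant Delay Offset: −305 days → 31 October 2030.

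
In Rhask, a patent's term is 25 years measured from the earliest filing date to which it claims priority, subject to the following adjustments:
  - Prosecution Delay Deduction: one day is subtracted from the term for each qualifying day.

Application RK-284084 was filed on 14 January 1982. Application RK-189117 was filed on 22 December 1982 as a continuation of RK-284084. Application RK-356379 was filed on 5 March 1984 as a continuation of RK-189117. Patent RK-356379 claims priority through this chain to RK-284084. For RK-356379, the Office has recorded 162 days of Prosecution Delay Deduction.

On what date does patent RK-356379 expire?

Earliest priority filing: 14 January 1982.
Base term: 14 January 1982 + 25 years → 14 January 2007.
Prosecution Delay Deduction: −162 days → 5 August 2006.

2006-08-05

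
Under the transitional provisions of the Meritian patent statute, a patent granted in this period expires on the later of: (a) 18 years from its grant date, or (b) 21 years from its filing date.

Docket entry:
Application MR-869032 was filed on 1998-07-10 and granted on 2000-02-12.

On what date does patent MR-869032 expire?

July 10, 2019

(a) grant + 18 years → 12 February 2018.
(b) filing + 21 years → 10 July 2019.
Later of the two: 10 July 2019.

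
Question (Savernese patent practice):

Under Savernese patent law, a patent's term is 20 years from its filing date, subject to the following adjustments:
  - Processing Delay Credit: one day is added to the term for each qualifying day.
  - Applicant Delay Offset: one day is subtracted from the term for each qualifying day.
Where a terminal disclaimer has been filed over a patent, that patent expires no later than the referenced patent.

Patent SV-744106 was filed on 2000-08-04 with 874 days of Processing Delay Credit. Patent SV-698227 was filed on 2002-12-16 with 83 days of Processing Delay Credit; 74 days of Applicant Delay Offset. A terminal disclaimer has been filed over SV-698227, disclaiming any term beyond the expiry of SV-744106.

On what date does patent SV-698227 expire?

Natural term of SV-698227:
  Base: filing + 20 years → 16 December 2022.
  Processing Delay Credit: +83 days → 9 March 2023.
  Applicant Delay Offset: −74 days → 25 December 2022.
Expiry of referenced patent SV-744106:
  Base: filing + 20 years → 4 August 2020.
  Processing Delay Credit: +874 days → 26 December 2022.
Terminal disclaimer: SV-698227 expires on the earlier of 25 December 2022 and 26 December 2022.

December 25, 2022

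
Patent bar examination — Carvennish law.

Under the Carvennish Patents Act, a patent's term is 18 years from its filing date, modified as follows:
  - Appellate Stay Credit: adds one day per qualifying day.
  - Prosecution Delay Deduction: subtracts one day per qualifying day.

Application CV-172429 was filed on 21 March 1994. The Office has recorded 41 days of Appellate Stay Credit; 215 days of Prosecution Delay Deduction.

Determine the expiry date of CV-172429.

Base term: filing date + 18 years → 21 March 2012.
Appellate Stay Credit: +41 days → 1 May 2012.
Prosecution Delay Deduction: −215 days → 29 September 2011.

2011-09-29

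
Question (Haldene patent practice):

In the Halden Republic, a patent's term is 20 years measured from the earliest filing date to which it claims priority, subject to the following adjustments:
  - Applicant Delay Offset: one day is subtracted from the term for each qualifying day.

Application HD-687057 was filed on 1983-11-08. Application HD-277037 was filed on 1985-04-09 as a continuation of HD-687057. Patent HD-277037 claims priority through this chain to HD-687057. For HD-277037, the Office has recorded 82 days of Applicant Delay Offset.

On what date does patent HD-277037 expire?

Earliest priority filing: 8 November 1983.
Base term: 8 November 1983 + 20 years → 8 November 2003.
Applicant Delay Offset: −82 days → 18 August 2003.

2003-08-18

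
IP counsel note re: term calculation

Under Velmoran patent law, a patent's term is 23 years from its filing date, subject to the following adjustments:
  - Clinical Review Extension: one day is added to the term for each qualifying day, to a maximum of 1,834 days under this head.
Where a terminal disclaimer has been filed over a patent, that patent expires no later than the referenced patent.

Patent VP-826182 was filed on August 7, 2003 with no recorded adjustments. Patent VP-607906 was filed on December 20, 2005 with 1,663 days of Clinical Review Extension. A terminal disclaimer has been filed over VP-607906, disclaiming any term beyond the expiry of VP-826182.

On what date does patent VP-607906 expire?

August 7, 2026

Natural term of VP-607906:
  Base: filing + 23 years → 20 December 2028.
  Clinical Review Extension: 1663 days (within the 1834-day cap) → +1663 days → 10 July 2033.
Expiry of referenced patent VP-826182:
  Base: filing + 23 years → 7 August 2026.
Terminal disclaimer: VP-607906 expires on the earlier of 10 July 2033 and 7 August 2026.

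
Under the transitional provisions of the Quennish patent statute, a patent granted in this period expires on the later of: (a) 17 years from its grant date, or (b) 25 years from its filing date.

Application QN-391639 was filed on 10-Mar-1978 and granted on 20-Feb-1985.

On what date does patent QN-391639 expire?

(a) grant + 17 years → 20 February 2002.
(b) filing + 25 years → 10 March 2003.
Later of the two: 10 March 2003.

2003-03-10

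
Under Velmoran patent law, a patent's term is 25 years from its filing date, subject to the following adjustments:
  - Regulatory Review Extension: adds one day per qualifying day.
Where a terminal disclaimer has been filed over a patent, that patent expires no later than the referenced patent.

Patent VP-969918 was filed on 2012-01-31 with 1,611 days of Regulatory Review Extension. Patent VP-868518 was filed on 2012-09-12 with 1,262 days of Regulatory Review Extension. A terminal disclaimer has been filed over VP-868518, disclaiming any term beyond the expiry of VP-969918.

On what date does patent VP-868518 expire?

Natural term of VP-868518:
  Base: filing + 25 years → 12 September 2037.
  Regulatory Review Extension: +1262 days → 25 February 2041.
Expiry of referenced patent VP-969918:
  Base: filing + 25 years → 31 January 2037.
  Regulatory Review Extension: +1611 days → 30 June 2041.
Terminal disclaimer: VP-868518 expires on the earlier of 25 February 2041 and 30 June 2041.

February 25, 2041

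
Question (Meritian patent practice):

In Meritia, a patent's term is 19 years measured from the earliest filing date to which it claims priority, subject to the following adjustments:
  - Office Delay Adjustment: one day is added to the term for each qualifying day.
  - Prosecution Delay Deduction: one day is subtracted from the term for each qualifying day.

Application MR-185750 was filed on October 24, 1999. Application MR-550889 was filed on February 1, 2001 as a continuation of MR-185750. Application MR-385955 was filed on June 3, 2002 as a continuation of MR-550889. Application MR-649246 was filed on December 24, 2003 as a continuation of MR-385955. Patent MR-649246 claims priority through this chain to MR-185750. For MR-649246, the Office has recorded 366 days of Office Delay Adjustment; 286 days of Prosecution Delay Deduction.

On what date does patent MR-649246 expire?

January 12, 2019

Earliest priority filing: 24 October 1999.
Base term: 24 October 1999 + 19 years → 24 October 2018.
Office Delay Adjustment: +366 days → 25 October 2019.
Prosecution Delay Deduction: −286 days → 12 January 2019.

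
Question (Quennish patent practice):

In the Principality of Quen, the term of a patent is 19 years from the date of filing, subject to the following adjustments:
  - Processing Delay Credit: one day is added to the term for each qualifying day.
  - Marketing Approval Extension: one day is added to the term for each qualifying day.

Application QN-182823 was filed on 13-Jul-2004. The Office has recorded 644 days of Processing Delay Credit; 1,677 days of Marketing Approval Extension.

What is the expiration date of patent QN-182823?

2029-11-19

Base term: filing date + 19 years → 13 July 2023.
Processing Delay Credit: +644 days → 17 April 2025.
Marketing Approval Extension: +1677 days → 19 November 2029.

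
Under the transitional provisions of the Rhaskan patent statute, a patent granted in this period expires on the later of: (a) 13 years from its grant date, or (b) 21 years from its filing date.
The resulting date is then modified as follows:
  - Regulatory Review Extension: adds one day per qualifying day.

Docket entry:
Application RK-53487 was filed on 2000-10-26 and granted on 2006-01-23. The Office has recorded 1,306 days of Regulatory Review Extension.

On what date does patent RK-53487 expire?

(a) grant + 13 years → 23 January 2019.
(b) filing + 21 years → 26 October 2021.
Later of the two: 26 October 2021.
Regulatory Review Extension: +1306 days → 24 May 2025.

2025-05-24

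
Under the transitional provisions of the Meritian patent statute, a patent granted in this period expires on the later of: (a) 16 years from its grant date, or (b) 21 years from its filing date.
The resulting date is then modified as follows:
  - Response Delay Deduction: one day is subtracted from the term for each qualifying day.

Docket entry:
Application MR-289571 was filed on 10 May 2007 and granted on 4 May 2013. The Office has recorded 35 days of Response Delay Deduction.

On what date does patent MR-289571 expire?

March 30, 2029

(a) grant + 16 years → 4 May 2029.
(b) filing + 21 years → 10 May 2028.
Later of the two: 4 May 2029.
Response Delay Deduction: −35 days → 30 March 2029.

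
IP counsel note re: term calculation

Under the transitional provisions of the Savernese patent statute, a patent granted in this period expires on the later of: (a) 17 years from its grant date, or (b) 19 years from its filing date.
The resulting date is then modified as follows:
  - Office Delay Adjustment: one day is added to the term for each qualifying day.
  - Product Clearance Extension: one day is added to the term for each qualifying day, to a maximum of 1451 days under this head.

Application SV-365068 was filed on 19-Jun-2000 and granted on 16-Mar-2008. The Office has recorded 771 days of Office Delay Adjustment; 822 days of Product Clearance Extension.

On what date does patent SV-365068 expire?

July 26, 2029

(a) grant + 17 years → 16 March 2025.
(b) filing + 19 years → 19 June 2019.
Later of the two: 16 March 2025.
Office Delay Adjustment: +771 days → 26 April 2027.
Product Clearance Extension: 822 days (within the 1451-day cap) → +822 days → 26 July 2029.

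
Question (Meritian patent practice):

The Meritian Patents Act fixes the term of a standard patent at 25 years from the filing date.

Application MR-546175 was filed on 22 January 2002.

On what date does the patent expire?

Filing date + 25 years → 22 January 2027.

2027-01-22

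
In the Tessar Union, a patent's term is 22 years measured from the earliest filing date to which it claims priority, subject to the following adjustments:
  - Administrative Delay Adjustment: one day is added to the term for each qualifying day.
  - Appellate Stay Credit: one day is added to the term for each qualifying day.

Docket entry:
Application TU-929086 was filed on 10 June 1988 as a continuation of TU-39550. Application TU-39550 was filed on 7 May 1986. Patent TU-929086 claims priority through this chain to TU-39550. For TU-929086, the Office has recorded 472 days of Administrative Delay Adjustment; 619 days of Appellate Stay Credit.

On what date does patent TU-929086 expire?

Earliest priority filing: 7 May 1986.
Base term: 7 May 1986 + 22 years → 7 May 2008.
Administrative Delay Adjustment: +472 days → 22 August 2009.
Appellate Stay Credit: +619 days → 3 May 2011.

May 3, 2011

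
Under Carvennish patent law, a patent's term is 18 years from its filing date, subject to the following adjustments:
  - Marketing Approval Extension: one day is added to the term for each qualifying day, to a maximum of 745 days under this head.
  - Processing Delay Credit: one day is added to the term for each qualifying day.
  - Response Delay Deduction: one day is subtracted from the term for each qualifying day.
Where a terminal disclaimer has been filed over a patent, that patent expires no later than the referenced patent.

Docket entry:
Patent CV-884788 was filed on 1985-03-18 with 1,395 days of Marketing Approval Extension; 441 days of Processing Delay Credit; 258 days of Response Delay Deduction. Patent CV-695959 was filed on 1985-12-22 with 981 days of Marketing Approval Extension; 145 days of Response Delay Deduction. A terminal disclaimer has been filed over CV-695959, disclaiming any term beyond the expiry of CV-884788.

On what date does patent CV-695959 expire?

Natural term of CV-695959:
  Base: filing + 18 years → 22 December 2003.
  Marketing Approval Extension: 981 days claimed exceeds the 745-day cap, so +745 days → 5 January 2006.
  Response Delay Deduction: −145 days → 13 August 2005.
Expiry of referenced patent CV-884788:
  Base: filing + 18 years → 18 March 2003.
  Marketing Approval Extension: 1395 days claimed exceeds the 745-day cap, so +745 days → 1 April 2005.
  Processing Delay Credit: +441 days → 16 June 2006.
  Response Delay Deduction: −258 days → 1 October 2005.
Terminal disclaimer: CV-695959 expires on the earlier of 13 August 2005 and 1 October 2005.

2005-08-13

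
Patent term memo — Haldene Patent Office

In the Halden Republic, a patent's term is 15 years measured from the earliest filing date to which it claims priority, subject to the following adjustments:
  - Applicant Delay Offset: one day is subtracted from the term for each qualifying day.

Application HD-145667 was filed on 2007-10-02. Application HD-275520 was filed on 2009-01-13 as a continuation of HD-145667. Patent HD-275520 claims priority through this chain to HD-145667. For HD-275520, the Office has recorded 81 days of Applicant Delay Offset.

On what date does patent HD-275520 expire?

Earliest priority filing: 2 October 2007.
Base term: 2 October 2007 + 15 years → 2 October 2022.
Applicant Delay Offset: −81 days → 13 July 2022.

2022-07-13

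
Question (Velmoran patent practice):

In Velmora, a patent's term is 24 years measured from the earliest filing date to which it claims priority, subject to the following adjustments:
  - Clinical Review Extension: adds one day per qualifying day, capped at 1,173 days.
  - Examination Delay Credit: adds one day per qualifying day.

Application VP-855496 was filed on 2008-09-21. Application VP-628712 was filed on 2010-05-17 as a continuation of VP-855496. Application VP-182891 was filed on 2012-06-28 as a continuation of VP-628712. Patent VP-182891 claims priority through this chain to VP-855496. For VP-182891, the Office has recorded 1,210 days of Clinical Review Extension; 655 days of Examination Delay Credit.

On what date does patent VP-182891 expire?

Earliest priority filing: 21 September 2008.
Base term: 21 September 2008 + 24 years → 21 September 2032.
Clinical Review Extension: 1210 days claimed exceeds the 1173-day cap, so +1173 days → 8 December 2035.
Examination Delay Credit: +655 days → 23 September 2037.

September 23, 2037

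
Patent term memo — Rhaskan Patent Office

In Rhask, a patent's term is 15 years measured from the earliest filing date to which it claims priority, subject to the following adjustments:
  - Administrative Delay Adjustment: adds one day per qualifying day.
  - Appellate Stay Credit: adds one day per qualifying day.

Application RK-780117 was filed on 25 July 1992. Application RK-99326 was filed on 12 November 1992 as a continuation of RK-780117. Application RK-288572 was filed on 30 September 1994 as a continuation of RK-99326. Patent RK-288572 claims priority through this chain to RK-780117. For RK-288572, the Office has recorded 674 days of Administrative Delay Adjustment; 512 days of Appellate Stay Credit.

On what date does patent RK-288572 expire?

Earliest priority filing: 25 July 1992.
Base term: 25 July 1992 + 15 years → 25 July 2007.
Administrative Delay Adjustment: +674 days → 29 May 2009.
Appellate Stay Credit: +512 days → 23 October 2010.

October 23, 2010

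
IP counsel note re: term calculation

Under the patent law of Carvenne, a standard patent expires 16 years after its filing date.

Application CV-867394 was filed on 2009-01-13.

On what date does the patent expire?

Filing date + 16 years → 13 January 2025.

January 13, 2025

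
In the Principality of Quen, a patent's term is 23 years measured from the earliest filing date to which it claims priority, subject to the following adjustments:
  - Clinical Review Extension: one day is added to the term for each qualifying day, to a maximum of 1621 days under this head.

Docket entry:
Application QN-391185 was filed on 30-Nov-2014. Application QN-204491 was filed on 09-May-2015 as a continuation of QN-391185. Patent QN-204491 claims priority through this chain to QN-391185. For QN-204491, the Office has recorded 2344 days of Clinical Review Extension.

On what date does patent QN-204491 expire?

Earliest priority filing: 30 November 2014.
Base term: 30 November 2014 + 23 years → 30 November 2037.
Clinical Review Extension: 2344 days claimed exceeds the 1621-day cap, so +1621 days → 9 May 2042.

May 9, 2042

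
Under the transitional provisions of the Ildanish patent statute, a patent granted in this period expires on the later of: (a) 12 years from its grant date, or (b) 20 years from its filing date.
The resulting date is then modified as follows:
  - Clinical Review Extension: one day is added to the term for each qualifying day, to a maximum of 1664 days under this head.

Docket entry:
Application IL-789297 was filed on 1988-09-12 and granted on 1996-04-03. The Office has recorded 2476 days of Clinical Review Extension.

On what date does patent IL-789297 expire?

April 3, 2013

(a) grant + 12 years → 3 April 2008.
(b) filing + 20 years → 12 September 2008.
Later of the two: 12 September 2008.
Clinical Review Extension: 2476 days claimed exceeds the 1664-day cap, so +1664 days → 3 April 2013.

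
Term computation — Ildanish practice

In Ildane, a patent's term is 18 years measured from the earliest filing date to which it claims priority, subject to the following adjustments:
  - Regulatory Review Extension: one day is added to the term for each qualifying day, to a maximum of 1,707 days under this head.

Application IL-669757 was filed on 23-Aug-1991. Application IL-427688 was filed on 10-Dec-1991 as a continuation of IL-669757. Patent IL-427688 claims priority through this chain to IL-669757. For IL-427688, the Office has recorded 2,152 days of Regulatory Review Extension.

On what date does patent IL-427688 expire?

Earliest priority filing: 23 August 1991.
Base term: 23 August 1991 + 18 years → 23 August 2009.
Regulatory Review Extension: 2152 days claimed exceeds the 1707-day cap, so +1707 days → 26 April 2014.

April 26, 2014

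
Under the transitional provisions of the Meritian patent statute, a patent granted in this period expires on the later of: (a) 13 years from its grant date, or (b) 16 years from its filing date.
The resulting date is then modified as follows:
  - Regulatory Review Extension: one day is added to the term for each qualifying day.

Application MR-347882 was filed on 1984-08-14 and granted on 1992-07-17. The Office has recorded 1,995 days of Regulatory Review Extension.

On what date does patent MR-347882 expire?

2011-01-02

(a) grant + 13 years → 17 July 2005.
(b) filing + 16 years → 14 August 2000.
Later of the two: 17 July 2005.
Regulatory Review Extension: +1995 days → 2 January 2011.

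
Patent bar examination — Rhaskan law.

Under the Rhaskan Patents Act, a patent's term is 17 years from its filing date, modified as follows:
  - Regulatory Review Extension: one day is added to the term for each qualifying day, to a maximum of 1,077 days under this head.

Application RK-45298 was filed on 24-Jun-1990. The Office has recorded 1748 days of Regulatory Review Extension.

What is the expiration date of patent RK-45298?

Base term: filing date + 17 years → 24 June 2007.
Regulatory Review Extension: 1748 days claimed exceeds the 1077-day cap, so +1077 days → 5 June 2010.

June 5, 2010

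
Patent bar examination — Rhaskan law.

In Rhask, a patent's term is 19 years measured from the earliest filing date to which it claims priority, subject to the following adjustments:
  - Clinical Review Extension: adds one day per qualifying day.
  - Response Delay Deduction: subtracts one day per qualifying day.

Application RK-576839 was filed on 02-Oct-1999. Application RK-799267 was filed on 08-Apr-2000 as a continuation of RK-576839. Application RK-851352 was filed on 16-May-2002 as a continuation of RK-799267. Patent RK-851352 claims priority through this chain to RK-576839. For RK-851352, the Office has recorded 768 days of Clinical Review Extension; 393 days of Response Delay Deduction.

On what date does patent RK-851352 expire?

Earliest priority filing: 2 October 1999.
Base term: 2 October 1999 + 19 years → 2 October 2018.
Clinical Review Extension: +768 days → 8 November 2020.
Response Delay Deduction: −393 days → 12 October 2019.

2019-10-12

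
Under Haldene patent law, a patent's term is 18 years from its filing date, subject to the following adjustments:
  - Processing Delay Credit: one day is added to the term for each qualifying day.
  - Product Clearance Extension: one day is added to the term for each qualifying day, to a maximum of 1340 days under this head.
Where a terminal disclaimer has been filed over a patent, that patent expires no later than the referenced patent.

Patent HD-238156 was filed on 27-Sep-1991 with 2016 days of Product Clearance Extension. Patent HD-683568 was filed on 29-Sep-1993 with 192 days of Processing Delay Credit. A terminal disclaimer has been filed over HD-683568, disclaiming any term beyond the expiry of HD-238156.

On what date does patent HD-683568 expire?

Natural term of HD-683568:
  Base: filing + 18 years → 29 September 2011.
  Processing Delay Credit: +192 days → 8 April 2012.
Expiry of referenced patent HD-238156:
  Base: filing + 18 years → 27 September 2009.
  Product Clearance Extension: 2016 days claimed exceeds the 1340-day cap, so +1340 days → 29 May 2013.
Terminal disclaimer: HD-683568 expires on the earlier of 8 April 2012 and 29 May 2013.

April 8, 2012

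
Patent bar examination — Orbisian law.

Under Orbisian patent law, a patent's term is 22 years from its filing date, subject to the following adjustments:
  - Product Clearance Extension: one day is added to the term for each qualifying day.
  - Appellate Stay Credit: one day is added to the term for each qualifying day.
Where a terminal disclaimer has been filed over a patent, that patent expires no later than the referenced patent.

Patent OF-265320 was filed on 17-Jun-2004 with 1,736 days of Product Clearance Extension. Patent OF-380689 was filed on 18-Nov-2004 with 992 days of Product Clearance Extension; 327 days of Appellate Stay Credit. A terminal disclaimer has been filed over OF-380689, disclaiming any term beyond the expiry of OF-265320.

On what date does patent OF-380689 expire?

Natural term of OF-380689:
  Base: filing + 22 years → 18 November 2026.
  Product Clearance Extension: +992 days → 6 August 2029.
  Appellate Stay Credit: +327 days → 29 June 2030.
Expiry of referenced patent OF-265320:
  Base: filing + 22 years → 17 June 2026.
  Product Clearance Extension: +1736 days → 19 March 2031.
Terminal disclaimer: OF-380689 expires on the earlier of 29 June 2030 and 19 March 2031.

June 29, 2030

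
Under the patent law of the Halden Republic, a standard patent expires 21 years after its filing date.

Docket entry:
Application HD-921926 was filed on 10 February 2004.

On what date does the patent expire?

February 10, 2025

Filing date + 21 years → 10 February 2025.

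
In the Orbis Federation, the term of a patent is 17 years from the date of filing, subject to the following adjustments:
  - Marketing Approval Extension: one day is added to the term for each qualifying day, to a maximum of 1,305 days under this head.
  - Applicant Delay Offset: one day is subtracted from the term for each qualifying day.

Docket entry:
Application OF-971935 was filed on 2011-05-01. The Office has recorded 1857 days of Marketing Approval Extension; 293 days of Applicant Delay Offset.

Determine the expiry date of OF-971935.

2031-02-07

Base term: filing date + 17 years → 1 May 2028.
Marketing Approval Extension: 1857 days claimed exceeds the 1305-day cap, so +1305 days → 27 November 2031.
Applicant Delay Offset: −293 days → 7 February 2031.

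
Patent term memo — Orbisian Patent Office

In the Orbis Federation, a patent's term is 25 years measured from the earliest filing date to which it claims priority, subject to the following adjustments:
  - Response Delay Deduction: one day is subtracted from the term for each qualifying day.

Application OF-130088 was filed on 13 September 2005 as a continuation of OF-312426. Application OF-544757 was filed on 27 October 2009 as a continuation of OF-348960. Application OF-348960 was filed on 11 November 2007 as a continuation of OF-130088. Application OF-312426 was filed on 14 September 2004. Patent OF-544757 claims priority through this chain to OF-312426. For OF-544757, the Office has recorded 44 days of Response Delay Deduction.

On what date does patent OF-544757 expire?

August 1, 2029

Earliest priority filing: 14 September 2004.
Base term: 14 September 2004 + 25 years → 14 September 2029.
Response Delay Deduction: −44 days → 1 August 2029.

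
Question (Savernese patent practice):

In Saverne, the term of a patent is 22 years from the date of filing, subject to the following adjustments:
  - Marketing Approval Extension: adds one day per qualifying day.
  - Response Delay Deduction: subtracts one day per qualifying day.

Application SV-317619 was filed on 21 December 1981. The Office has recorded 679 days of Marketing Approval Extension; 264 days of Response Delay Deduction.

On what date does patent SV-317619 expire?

February 8, 2005

Base term: filing date + 22 years → 21 December 2003.
Marketing Approval Extension: +679 days → 30 October 2005.
Response Delay Deduction: −264 days → 8 February 2005.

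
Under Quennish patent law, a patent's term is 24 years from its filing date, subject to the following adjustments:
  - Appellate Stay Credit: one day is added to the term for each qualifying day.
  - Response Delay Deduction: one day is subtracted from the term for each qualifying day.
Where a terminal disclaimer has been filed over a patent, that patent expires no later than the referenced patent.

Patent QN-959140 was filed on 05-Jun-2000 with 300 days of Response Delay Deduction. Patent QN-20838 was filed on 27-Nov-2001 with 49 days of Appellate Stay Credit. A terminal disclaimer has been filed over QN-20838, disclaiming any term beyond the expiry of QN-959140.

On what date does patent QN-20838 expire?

2023-08-10

Natural term of QN-20838:
  Base: filing + 24 years → 27 November 2025.
  Appellate Stay Credit: +49 days → 15 January 2026.
Expiry of referenced patent QN-959140:
  Base: filing + 24 years → 5 June 2024.
  Response Delay Deduction: −300 days → 10 August 2023.
Terminal disclaimer: QN-20838 expires on the earlier of 15 January 2026 and 10 August 2023.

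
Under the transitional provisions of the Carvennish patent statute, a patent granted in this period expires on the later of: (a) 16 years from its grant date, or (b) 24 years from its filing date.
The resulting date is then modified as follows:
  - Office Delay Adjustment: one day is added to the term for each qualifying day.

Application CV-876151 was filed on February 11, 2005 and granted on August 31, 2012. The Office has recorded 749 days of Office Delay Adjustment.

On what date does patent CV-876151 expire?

March 2, 2031

(a) grant + 16 years → 31 August 2028.
(b) filing + 24 years → 11 February 2029.
Later of the two: 11 February 2029.
Office Delay Adjustment: +749 days → 2 March 2031.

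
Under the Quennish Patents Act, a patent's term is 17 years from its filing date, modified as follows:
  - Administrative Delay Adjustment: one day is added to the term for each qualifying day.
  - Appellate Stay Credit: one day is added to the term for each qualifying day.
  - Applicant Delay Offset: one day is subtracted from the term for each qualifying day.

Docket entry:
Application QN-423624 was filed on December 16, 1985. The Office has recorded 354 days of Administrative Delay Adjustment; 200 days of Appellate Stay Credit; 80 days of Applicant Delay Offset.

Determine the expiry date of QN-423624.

Base term: filing date + 17 years → 16 December 2002.
Administrative Delay Adjustment: +354 days → 5 December 2003.
Appellate Stay Credit: +200 days → 22 June 2004.
Applicant Delay Offset: −80 days → 3 April 2004.

2004-04-03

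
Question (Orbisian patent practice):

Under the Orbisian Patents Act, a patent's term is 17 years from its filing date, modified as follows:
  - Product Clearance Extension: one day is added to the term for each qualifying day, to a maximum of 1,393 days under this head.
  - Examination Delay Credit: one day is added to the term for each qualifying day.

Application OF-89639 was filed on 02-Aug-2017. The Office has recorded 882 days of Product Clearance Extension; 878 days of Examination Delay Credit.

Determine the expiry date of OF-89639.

May 28, 2039

Base term: filing date + 17 years → 2 August 2034.
Product Clearance Extension: 882 days (within the 1393-day cap) → +882 days → 31 December 2036.
Examination Delay Credit: +878 days → 28 May 2039.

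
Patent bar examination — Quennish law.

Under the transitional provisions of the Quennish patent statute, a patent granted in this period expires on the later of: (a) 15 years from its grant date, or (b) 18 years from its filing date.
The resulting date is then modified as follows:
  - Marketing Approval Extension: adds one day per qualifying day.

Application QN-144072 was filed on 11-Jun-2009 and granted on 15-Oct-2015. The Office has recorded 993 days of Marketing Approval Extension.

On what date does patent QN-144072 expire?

(a) grant + 15 years → 15 October 2030.
(b) filing + 18 years → 11 June 2027.
Later of the two: 15 October 2030.
Marketing Approval Extension: +993 days → 4 July 2033.

2033-07-04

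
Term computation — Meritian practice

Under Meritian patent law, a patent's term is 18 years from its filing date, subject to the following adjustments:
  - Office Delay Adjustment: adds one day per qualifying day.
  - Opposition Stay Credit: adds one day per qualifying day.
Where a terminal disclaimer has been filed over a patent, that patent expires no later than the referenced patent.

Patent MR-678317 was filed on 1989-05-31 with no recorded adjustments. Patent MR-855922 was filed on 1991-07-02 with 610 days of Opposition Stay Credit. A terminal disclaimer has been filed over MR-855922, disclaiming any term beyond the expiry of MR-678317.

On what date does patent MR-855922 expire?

Natural term of MR-855922:
  Base: filing + 18 years → 2 July 2009.
  Opposition Stay Credit: +610 days → 4 March 2011.
Expiry of referenced patent MR-678317:
  Base: filing + 18 years → 31 May 2007.
Terminal disclaimer: MR-855922 expires on the earlier of 4 March 2011 and 31 May 2007.

May 31, 2007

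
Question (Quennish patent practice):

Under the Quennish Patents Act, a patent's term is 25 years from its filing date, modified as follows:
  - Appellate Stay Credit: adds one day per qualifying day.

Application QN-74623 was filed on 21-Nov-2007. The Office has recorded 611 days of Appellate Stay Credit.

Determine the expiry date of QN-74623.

2034-07-25

Base term: filing date + 25 years → 21 November 2032.
Appellate Stay Credit: +611 days → 25 July 2034.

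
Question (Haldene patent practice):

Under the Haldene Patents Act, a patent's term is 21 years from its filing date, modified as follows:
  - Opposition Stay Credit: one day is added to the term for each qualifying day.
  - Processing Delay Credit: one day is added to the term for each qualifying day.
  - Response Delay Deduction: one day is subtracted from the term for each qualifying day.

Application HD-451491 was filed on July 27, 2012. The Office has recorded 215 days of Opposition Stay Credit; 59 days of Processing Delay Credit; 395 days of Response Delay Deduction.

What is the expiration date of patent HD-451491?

Base term: filing date + 21 years → 27 July 2033.
Opposition Stay Credit: +215 days → 27 February 2034.
Processing Delay Credit: +59 days → 27 April 2034.
Response Delay Deduction: −395 days → 28 March 2033.

March 28, 2033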